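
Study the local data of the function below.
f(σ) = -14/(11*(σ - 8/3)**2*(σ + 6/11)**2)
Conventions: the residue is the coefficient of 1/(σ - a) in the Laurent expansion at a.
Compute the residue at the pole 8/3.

At the order-2 pole 8/3 set g(σ) = (σ - (8/3))^2*f(σ) = -14/(11*(σ + 6/11)**2).
Order-2 pole: residue = g'(a); g'(8/3) = 22869/297754, so the residue is 22869/297754.

The residue is 22869/297754.


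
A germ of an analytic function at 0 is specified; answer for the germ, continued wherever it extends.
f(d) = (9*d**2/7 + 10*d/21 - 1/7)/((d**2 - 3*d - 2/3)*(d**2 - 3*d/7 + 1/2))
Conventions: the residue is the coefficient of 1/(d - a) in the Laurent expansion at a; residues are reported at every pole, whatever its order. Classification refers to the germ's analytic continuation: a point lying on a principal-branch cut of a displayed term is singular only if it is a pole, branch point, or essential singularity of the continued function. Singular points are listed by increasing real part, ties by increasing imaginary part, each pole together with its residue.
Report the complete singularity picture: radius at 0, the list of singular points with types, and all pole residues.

Denominator factor (d**2 - 3*d - 2/3): discriminant 35/3, real irrational roots 3/2 + (1/6)*sqrt(105) and 3/2 - (1/6)*sqrt(105); poles of order 1, moduli 3/2 + (1/6)*sqrt(105) and -3/2 + (1/6)*sqrt(105).
Denominator factor (d**2 - 3*d/7 + 1/2): discriminant -89/49, complex-conjugate roots (3/14) + ((1/14)*sqrt(89))*i and (3/14) - ((1/14)*sqrt(89))*i; poles of order 1, moduli (1/2)*sqrt(2) and (1/2)*sqrt(2).
The radius of convergence is the smallest modulus among the singular points: -3/2 + (1/6)*sqrt(105).
The factor d**2 - 3*d - 2/3 splits as (d - a)(d - a') with a = 3/2 - (1/6)*sqrt(105), a' = 3/2 + (1/6)*sqrt(105). At the order-1 pole a set g(d) = (d - a)*f(d) = [(9*d**2/7 + 10*d/21 - 1/7)/(d**2 - 3*d/7 + 1/2)] / (d - a').
Simple pole: residue = g(a) at a = 3/2 - (1/6)*sqrt(105), which is 2839/10501 - (6603/367535)*sqrt(105).
The factor d**2 - 3*d/7 + 1/2 splits as (d - a)(d - a') with a = (3/14) - ((1/14)*sqrt(89))*i, a' = (3/14) + ((1/14)*sqrt(89))*i. At the order-1 pole a set g(d) = (d - a)*f(d) = [(9*d**2/7 + 10*d/21 - 1/7)/(d**2 - 3*d - 2/3)] / (d - a').
Simple pole: residue = g(a) at a = (3/14) - ((1/14)*sqrt(89))*i, which is (-2839/10501) - ((2814/934589)*sqrt(89))*i.
The factor d**2 - 3*d/7 + 1/2 splits as (d - a)(d - a') with a = (3/14) + ((1/14)*sqrt(89))*i, a' = (3/14) - ((1/14)*sqrt(89))*i. At the order-1 pole a set g(d) = (d - a)*f(d) = [(9*d**2/7 + 10*d/21 - 1/7)/(d**2 - 3*d - 2/3)] / (d - a').
Simple pole: residue = g(a) at a = (3/14) + ((1/14)*sqrt(89))*i, which is (-2839/10501) + ((2814/934589)*sqrt(89))*i.
The factor d**2 - 3*d - 2/3 splits as (d - a)(d - a') with a = 3/2 + (1/6)*sqrt(105), a' = 3/2 - (1/6)*sqrt(105). At the order-1 pole a set g(d) = (d - a)*f(d) = [(9*d**2/7 + 10*d/21 - 1/7)/(d**2 - 3*d/7 + 1/2)] / (d - a').
Simple pole: residue = g(a) at a = 3/2 + (1/6)*sqrt(105), which is 2839/10501 + (6603/367535)*sqrt(105).
List the singular points by increasing real part (a conjugate pair: the negative imaginary part first).

Radius of convergence at 0: -3/2 + (1/6)*sqrt(105).
At 3/2 - (1/6)*sqrt(105): a pole of order 1; residue 2839/10501 - (6603/367535)*sqrt(105).
At (3/14) - ((1/14)*sqrt(89))*i: a pole of order 1; residue (-2839/10501) - ((2814/934589)*sqrt(89))*i.
At (3/14) + ((1/14)*sqrt(89))*i: a pole of order 1; residue (-2839/10501) + ((2814/934589)*sqrt(89))*i.
At 3/2 + (1/6)*sqrt(105): a pole of order 1; residue 2839/10501 + (6603/367535)*sqrt(105).


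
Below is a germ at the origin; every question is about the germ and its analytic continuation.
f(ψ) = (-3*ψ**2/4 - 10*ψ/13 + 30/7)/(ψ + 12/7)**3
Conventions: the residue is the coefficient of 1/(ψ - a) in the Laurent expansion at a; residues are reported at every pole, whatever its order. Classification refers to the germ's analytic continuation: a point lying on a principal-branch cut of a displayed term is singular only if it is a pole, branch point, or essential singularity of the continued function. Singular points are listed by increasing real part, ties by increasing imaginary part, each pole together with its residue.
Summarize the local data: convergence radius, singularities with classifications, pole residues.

Radius of convergence at 0: 12/7.
At -12/7: a pole of order 3; residue -3/4.

Denominator factor (ψ + 12/7)^3: pole of order 3 at -12/7, modulus 12/7.
The radius of convergence is the smallest modulus among the singular points: 12/7.
At the order-3 pole -12/7 set g(ψ) = (ψ - (-12/7))^3*f(ψ) = -3*ψ**2/4 - 10*ψ/13 + 30/7.
Order-3 pole: residue = g''(a)/2; g''(-12/7) = -3/2, so the residue is -3/4.


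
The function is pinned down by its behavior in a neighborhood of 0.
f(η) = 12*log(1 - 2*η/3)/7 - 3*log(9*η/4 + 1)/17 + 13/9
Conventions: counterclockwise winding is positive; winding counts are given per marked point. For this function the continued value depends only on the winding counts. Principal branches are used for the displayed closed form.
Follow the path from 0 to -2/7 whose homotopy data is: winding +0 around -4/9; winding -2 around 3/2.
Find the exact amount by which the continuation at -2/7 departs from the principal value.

Continued minus principal equals -(48/7)*pi*i.

The rational part is single-valued and drops out of the difference; each branch term changes only by its own monodromy.
(-3/17)*log(1 - η/(-4/9)): winding 0 around -4/9, so this term returns to its principal value, contribution 0.
(12/7)*log(1 - η/(3/2)): each positive loop around 3/2 adds 2*pi*i to the log, so winding -2 contributes (12/7)*(-2)*2*pi*i = -(48/7)*pi*i.
Summing the contributions at η = -2/7 gives -(48/7)*pi*i.


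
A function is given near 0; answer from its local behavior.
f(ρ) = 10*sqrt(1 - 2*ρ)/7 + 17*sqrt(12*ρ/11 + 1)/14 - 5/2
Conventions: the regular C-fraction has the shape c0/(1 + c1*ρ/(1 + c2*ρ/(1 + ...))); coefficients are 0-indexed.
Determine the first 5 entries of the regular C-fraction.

Taylor coefficients (expand at 0): a_0 = 1/7, a_1 = -59/77, a_2 = -758/847, a_3 = -5737/9317, a_4 = -393565/409948.
c0 = a_0 = 1/7. Peel one level at a time: if S = 1 + c*ρ/S' with S'(0) = 1, then c is the ρ-coefficient of S and S' = c*ρ/(S - 1).
S_1 = c0/f = 1 + (59/11)*ρ + (4239/121)*ρ^2 + ...; c1 = 59/11.
S_2 = c1*ρ/(S_1 - 1) = 1 + (-4239/649)*ρ + (236081/421201)*ρ^2 + ...; c2 = -4239/649.
S_3 = c2*ρ/(S_2 - 1) = 1 + (236081/2751111)*ρ + (-1226186495/8697054564)*ρ^2 + ...; c3 = 236081/2751111.
S_4 = c3*ρ/(S_3 - 1) = 1 + (72345003205/44032883796)*ρ + ...; c4 = 72345003205/44032883796.

The regular C-fraction coefficients are [1/7, 59/11, -4239/649, 236081/2751111, 72345003205/44032883796].


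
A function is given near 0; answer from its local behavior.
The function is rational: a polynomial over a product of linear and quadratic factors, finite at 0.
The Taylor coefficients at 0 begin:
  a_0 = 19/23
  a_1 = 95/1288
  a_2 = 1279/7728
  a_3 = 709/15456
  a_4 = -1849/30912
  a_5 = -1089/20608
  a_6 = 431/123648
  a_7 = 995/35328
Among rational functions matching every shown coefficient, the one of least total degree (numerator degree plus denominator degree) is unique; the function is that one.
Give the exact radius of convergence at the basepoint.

The radius of convergence is sqrt(2).

No rational of total degree below 4 reproduces all 8 coefficients; solving the [2/2] Pade equations on them gives f(ξ) = (13*ξ**2/12 - 19*ξ/28 + 38/23)/(ξ**2 - ξ + 2), whose expansion matches every shown term.
Denominator factor (ξ**2 - ξ + 2): discriminant -7, complex-conjugate roots (1/2) + ((1/2)*sqrt(7))*i and (1/2) - ((1/2)*sqrt(7))*i; poles of order 1, moduli sqrt(2) and sqrt(2).
The radius of convergence is the smallest modulus among the singular points: sqrt(2).


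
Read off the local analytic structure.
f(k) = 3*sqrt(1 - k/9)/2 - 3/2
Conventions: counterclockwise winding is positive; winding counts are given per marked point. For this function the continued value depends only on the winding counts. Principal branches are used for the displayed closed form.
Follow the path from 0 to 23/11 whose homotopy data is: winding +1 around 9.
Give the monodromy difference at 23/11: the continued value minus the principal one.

The rational part is single-valued and drops out of the difference; each branch term changes only by its own monodromy.
(3/2)*sqrt(1 - k/(9)): winding +1 is odd, the square root flips sign, contributing -2*(3/2)*sqrt(1 - (23/11)/(9)) = -2*(3/2)*sqrt(76/99) = -(2/11)*sqrt(209).
Summing the contributions at k = 23/11 gives -(2/11)*sqrt(209).

Continued minus principal equals -(2/11)*sqrt(209).


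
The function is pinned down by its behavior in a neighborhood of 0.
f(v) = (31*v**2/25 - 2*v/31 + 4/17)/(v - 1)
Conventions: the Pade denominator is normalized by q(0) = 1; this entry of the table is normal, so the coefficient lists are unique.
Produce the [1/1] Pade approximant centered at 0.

The Pade approximant has numerator coefficients [-4/17, 61832/34875]; denominator coefficients [1, -18587/2250].

Taylor coefficients needed (expand at 0): a_0 = -4/17, a_1 = -90/527, a_2 = -18587/13175.
Write the denominator as Q(v) = 1 + q1*v. Requiring Q*f - P = O(v^3) with deg P <= 1 kills the coefficients of v^2..v^2 in Q*f:
  v^2: a_2 + q1*a_1 = 0, i.e. -18587/13175 + (-90/527)*q1 = 0.
Solving this linear system: q1 = -18587/2250.
The numerator is Q*f truncated at degree 1: P0 = a_0 = -4/17; P1 = a_1 + q1*a_0 = 61832/34875.


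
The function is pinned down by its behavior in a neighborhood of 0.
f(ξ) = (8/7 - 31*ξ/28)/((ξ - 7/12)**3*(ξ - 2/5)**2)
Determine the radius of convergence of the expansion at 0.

The radius of convergence is 2/5.

Denominator factor (ξ - 7/12)^3: pole of order 3 at 7/12, modulus 7/12.
Denominator factor (ξ - 2/5)^2: pole of order 2 at 2/5, modulus 2/5.
The radius of convergence is the smallest modulus among the singular points: 2/5.


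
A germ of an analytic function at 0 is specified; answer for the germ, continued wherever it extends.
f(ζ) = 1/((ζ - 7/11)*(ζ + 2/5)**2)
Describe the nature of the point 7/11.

The point is a pole of order 1.

The denominator factor ζ - 7/11 vanishes at 7/11 and appears to the power 1; the numerator there equals 1, nonzero, and no other factor vanishes.
Hence a pole whose order is the multiplicity, 1.


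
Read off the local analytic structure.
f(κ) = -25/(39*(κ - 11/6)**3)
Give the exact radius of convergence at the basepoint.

The radius of convergence is 11/6.

Denominator factor (κ - 11/6)^3: pole of order 3 at 11/6, modulus 11/6.
The radius of convergence is the smallest modulus among the singular points: 11/6.


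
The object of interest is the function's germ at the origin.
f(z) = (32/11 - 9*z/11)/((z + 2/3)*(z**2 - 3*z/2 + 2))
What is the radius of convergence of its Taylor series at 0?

The radius of convergence is 2/3.

Denominator factor (z**2 - 3*z/2 + 2): discriminant -23/4, complex-conjugate roots (3/4) + ((1/4)*sqrt(23))*i and (3/4) - ((1/4)*sqrt(23))*i; poles of order 1, moduli sqrt(2) and sqrt(2).
Denominator factor (z + 2/3): pole of order 1 at -2/3, modulus 2/3.
The radius of convergence is the smallest modulus among the singular points: 2/3.


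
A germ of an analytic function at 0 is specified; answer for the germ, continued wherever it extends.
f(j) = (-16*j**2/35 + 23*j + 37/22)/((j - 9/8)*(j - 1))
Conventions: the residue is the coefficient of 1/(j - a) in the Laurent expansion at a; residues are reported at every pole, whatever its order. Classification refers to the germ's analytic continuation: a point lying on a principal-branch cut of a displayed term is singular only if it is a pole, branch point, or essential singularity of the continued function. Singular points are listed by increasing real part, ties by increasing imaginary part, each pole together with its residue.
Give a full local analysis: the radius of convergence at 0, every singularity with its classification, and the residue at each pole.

Radius of convergence at 0: 1.
At 1: a pole of order 1; residue -74612/385.
At 9/8: a pole of order 1; residue 83093/385.

Denominator factor (j - 9/8): pole of order 1 at 9/8, modulus 9/8.
Denominator factor (j - 1): pole of order 1 at 1, modulus 1.
The radius of convergence is the smallest modulus among the singular points: 1.
At the order-1 pole 1 set g(j) = (j - (1))*f(j) = (-16*j**2/35 + 23*j + 37/22)/(j - 9/8).
Simple pole: residue = g(a) at a = 1, which is -74612/385.
At the order-1 pole 9/8 set g(j) = (j - (9/8))*f(j) = (-16*j**2/35 + 23*j + 37/22)/(j - 1).
Simple pole: residue = g(a) at a = 9/8, which is 83093/385.
List the singular points by increasing real part (a conjugate pair: the negative imaginary part first).


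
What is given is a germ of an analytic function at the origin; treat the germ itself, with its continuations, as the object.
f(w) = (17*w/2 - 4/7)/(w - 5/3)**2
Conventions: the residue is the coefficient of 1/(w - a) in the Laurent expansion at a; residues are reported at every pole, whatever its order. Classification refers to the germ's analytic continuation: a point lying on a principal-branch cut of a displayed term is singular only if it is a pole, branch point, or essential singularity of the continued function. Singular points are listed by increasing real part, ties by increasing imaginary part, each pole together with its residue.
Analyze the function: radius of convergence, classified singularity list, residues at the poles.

Radius of convergence at 0: 5/3.
At 5/3: a pole of order 2; residue 17/2.

Denominator factor (w - 5/3)^2: pole of order 2 at 5/3, modulus 5/3.
The radius of convergence is the smallest modulus among the singular points: 5/3.
At the order-2 pole 5/3 set g(w) = (w - (5/3))^2*f(w) = 17*w/2 - 4/7.
Order-2 pole: residue = g'(a); g'(5/3) = 17/2, so the residue is 17/2.


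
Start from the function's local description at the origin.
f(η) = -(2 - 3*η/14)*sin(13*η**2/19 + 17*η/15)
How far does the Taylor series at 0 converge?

The factor -sin(13*η**2/19 + 17*η/15) is entire and contributes no finite singular point.
The polynomial part has no poles.
No finite singular points: the Taylor series at 0 converges everywhere.

The radius of convergence is infinite.


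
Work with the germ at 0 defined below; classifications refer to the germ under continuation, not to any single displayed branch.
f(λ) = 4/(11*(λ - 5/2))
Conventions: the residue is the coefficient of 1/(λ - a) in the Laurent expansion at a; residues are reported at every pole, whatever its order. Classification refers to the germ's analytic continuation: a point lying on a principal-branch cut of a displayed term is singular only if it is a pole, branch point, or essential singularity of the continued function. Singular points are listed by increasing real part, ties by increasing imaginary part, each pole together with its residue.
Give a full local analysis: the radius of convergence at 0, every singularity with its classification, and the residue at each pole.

Denominator factor (λ - 5/2): pole of order 1 at 5/2, modulus 5/2.
The radius of convergence is the smallest modulus among the singular points: 5/2.
At the order-1 pole 5/2 set g(λ) = (λ - (5/2))*f(λ) = 4/11.
Simple pole: residue = g(a) at a = 5/2, which is 4/11.

Radius of convergence at 0: 5/2.
At 5/2: a pole of order 1; residue 4/11.


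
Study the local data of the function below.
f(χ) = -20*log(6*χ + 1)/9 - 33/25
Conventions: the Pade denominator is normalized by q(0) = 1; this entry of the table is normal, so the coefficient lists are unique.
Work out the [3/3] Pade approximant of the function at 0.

Taylor coefficients needed (expand at 0): a_0 = -33/25, a_1 = -40/3, a_2 = 40, a_3 = -160, a_4 = 720, a_5 = -3456, a_6 = 17280.
Write the denominator as Q(χ) = 1 + q1*χ + q2*χ^2 + q3*χ^3. Requiring Q*f - P = O(χ^7) with deg P <= 3 kills the coefficients of χ^4..χ^6 in Q*f:
  χ^4: a_4 + q1*a_3 + q2*a_2 + q3*a_1 = 0, i.e. 720 + (-160)*q1 + (40)*q2 + (-40/3)*q3 = 0.
  χ^5: a_5 + q1*a_4 + q2*a_3 + q3*a_2 = 0, i.e. -3456 + (720)*q1 + (-160)*q2 + (40)*q3 = 0.
  χ^6: a_6 + q1*a_5 + q2*a_4 + q3*a_3 = 0, i.e. 17280 + (-3456)*q1 + (720)*q2 + (-160)*q3 = 0.
Solving this linear system: q1 = 9, q2 = 108/5, q3 = 54/5.
The numerator is Q*f truncated at degree 3: P0 = a_0 = -33/25; P1 = a_1 + q1*a_0 = -1891/75; P2 = a_2 + q1*a_1 + q2*a_0 = -13564/125; P3 = a_3 + q1*a_2 + q2*a_1 + q3*a_0 = -12782/125.

The Pade approximant has numerator coefficients [-33/25, -1891/75, -13564/125, -12782/125]; denominator coefficients [1, 9, 108/5, 54/5].


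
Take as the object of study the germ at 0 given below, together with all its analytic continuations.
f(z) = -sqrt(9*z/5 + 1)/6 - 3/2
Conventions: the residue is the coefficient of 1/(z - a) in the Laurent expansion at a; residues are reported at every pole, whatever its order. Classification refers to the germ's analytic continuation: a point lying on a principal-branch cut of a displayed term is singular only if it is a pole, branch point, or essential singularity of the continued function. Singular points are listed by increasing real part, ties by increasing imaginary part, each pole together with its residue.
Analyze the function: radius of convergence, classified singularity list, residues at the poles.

Branch term (-1/6)*sqrt(1 - z/(-5/9)): its argument vanishes at z = -5/9, a square-root branch point, modulus 5/9.
The radius of convergence is the smallest modulus among the singular points: 5/9.

Radius of convergence at 0: 5/9.
At -5/9: an algebraic (square-root) branch point.


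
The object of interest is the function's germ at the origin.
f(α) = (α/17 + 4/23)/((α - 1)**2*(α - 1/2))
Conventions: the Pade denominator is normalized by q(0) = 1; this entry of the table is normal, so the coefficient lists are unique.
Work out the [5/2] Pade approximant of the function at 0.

The Pade approximant has numerator coefficients [-8/23, -339703182/862662127, -258069084/862662127, -10533432/50744831, -105334320/862662127, -42133728/862662127]; denominator coefficients [1, -7073618/2206297, 5330329/2206297].

Taylor coefficients needed (expand at 0): a_0 = -8/23, a_1 = -590/391, a_2 = -1680/391, a_3 = -4042/391, a_4 = -8948/391, a_5 = -18942/391, a_6 = -39112/391, a_7 = -79634/391.
Write the denominator as Q(α) = 1 + q1*α + q2*α^2. Requiring Q*f - P = O(α^8) with deg P <= 5 kills the coefficients of α^6..α^7 in Q*f:
  α^6: a_6 + q1*a_5 + q2*a_4 = 0, i.e. -39112/391 + (-18942/391)*q1 + (-8948/391)*q2 = 0.
  α^7: a_7 + q1*a_6 + q2*a_5 = 0, i.e. -79634/391 + (-39112/391)*q1 + (-18942/391)*q2 = 0.
Solving this linear system: q1 = -7073618/2206297, q2 = 5330329/2206297.
The numerator is Q*f truncated at degree 5: P0 = a_0 = -8/23; P1 = a_1 + q1*a_0 = -339703182/862662127; P2 = a_2 + q1*a_1 + q2*a_0 = -258069084/862662127; P3 = a_3 + q1*a_2 + q2*a_1 = -10533432/50744831; P4 = a_4 + q1*a_3 + q2*a_2 = -105334320/862662127; P5 = a_5 + q1*a_4 + q2*a_3 = -42133728/862662127.


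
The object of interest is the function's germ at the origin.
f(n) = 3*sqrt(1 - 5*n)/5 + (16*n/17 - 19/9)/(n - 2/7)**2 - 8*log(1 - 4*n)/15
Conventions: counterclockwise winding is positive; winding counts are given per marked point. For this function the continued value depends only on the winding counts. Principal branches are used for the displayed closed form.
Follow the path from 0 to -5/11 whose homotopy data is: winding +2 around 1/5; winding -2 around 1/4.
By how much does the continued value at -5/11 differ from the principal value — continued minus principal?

The rational part is single-valued and drops out of the difference; each branch term changes only by its own monodromy.
(-8/15)*log(1 - n/(1/4)): each positive loop around 1/4 adds 2*pi*i to the log, so winding -2 contributes (-8/15)*(-2)*2*pi*i = (32/15)*pi*i.
(3/5)*sqrt(1 - n/(1/5)): winding +2 is even, the square root returns to the same sheet, contribution 0.
Summing the contributions at n = -5/11 gives (32/15)*pi*i.

Continued minus principal equals (32/15)*pi*i.


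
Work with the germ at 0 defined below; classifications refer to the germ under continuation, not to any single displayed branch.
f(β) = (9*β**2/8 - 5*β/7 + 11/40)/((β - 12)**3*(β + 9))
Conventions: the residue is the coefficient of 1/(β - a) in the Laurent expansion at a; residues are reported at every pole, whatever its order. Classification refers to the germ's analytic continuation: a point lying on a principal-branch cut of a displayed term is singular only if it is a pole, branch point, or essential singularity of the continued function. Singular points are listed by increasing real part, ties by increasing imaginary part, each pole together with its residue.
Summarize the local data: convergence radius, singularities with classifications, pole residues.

Radius of convergence at 0: 9.
At -9: a pole of order 1; residue -3424/324135.
At 12: a pole of order 3; residue 3424/324135.

Denominator factor (β - 12)^3: pole of order 3 at 12, modulus 12.
Denominator factor (β + 9): pole of order 1 at -9, modulus 9.
The radius of convergence is the smallest modulus among the singular points: 9.
At the order-1 pole -9 set g(β) = (β - (-9))*f(β) = (9*β**2/8 - 5*β/7 + 11/40)/(β - 12)**3.
Simple pole: residue = g(a) at a = -9, which is -3424/324135.
At the order-3 pole 12 set g(β) = (β - (12))^3*f(β) = (9*β**2/8 - 5*β/7 + 11/40)/(β + 9).
Order-3 pole: residue = g''(a)/2; g''(12) = 6848/324135, so the residue is 3424/324135.
List the singular points by increasing real part (a conjugate pair: the negative imaginary part first).


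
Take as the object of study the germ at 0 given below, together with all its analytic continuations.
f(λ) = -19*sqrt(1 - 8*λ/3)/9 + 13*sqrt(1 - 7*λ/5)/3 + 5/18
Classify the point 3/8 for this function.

The term (-19/9)*sqrt(1 - λ/(3/8)) has argument 1 - 3/8/(3/8) = 0 at 3/8: a square-root (algebraic, two-sheeted) branch point; the remaining terms are analytic or single-valued there.

The point is an algebraic (square-root) branch point.


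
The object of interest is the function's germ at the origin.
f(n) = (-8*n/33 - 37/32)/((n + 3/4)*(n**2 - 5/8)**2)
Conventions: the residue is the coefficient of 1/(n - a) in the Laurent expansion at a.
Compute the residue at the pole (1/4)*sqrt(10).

The residue is 1372/11 - (64763/1650)*sqrt(10).

The factor n**2 - 5/8 splits as (n - a)(n - a') with a = (1/4)*sqrt(10), a' = -(1/4)*sqrt(10). At the order-2 pole a set g(n) = (n - a)^2*f(n) = [(-8*n/33 - 37/32)/(n + 3/4)] / (n - a')^2.
Order-2 pole: residue = g'(a); g'((1/4)*sqrt(10)) = 1372/11 - (64763/1650)*sqrt(10), so the residue is 1372/11 - (64763/1650)*sqrt(10).


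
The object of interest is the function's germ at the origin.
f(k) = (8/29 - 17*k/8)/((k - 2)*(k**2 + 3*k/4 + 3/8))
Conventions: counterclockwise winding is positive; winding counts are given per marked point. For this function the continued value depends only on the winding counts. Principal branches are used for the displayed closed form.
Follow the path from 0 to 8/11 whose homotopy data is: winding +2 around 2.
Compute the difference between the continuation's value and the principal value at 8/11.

Continued minus principal equals 0.

The function is rational, hence single-valued: continuing it around any pole returns the same value, so the difference is 0.


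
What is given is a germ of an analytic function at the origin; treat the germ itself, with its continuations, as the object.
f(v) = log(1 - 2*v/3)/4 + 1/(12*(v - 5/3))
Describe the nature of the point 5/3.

The point is a pole of order 1.

The denominator factor v - 5/3 vanishes at 5/3 and appears to the power 1; the numerator there equals 1/12, nonzero, and no other factor vanishes.
The branch terms are analytic at this point.
Hence a pole whose order is the multiplicity, 1.


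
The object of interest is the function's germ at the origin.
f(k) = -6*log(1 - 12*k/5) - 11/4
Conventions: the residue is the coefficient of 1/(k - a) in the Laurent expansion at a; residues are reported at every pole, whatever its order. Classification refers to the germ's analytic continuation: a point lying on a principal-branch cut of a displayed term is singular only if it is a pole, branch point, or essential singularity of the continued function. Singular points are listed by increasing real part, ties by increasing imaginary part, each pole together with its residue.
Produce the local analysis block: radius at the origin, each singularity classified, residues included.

Branch term (-6)*log(1 - k/(5/12)): its argument vanishes at k = 5/12, a logarithmic branch point, modulus 5/12.
The radius of convergence is the smallest modulus among the singular points: 5/12.

Radius of convergence at 0: 5/12.
At 5/12: a logarithmic branch point.


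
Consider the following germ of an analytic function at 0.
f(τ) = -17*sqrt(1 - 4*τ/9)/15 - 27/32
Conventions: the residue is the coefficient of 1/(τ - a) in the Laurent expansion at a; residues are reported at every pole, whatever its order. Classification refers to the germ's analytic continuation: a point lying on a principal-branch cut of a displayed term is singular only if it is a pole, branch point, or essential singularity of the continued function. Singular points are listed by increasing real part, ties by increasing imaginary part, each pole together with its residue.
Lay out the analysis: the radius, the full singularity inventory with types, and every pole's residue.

Branch term (-17/15)*sqrt(1 - τ/(9/4)): its argument vanishes at τ = 9/4, a square-root branch point, modulus 9/4.
The radius of convergence is the smallest modulus among the singular points: 9/4.

Radius of convergence at 0: 9/4.
At 9/4: an algebraic (square-root) branch point.


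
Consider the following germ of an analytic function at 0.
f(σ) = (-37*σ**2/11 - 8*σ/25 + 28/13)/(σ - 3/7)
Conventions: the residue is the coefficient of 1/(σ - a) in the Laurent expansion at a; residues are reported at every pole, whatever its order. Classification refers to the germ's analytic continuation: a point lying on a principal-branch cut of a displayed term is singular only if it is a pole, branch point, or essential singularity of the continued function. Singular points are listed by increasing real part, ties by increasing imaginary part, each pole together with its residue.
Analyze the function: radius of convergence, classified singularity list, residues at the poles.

Denominator factor (σ - 3/7): pole of order 1 at 3/7, modulus 3/7.
The radius of convergence is the smallest modulus among the singular points: 3/7.
At the order-1 pole 3/7 set g(σ) = (σ - (3/7))*f(σ) = -37*σ**2/11 - 8*σ/25 + 28/13.
Simple pole: residue = g(a) at a = 3/7, which is 245051/175175.

Radius of convergence at 0: 3/7.
At 3/7: a pole of order 1; residue 245051/175175.


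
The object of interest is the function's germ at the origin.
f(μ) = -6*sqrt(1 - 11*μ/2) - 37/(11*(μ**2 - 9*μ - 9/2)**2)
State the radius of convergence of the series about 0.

Denominator factor (μ**2 - 9*μ - 9/2)^2: discriminant 99, real irrational roots 9/2 + (3/2)*sqrt(11) and 9/2 - (3/2)*sqrt(11); poles of order 2, moduli 9/2 + (3/2)*sqrt(11) and -9/2 + (3/2)*sqrt(11).
Branch term (-6)*sqrt(1 - μ/(2/11)): its argument vanishes at μ = 2/11, a square-root branch point, modulus 2/11.
The radius of convergence is the smallest modulus among the singular points: 2/11.

The radius of convergence is 2/11.


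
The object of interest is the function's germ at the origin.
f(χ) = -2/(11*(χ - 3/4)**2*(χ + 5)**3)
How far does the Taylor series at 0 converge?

The radius of convergence is 3/4.

Denominator factor (χ + 5)^3: pole of order 3 at -5, modulus 5.
Denominator factor (χ - 3/4)^2: pole of order 2 at 3/4, modulus 3/4.
The radius of convergence is the smallest modulus among the singular points: 3/4.


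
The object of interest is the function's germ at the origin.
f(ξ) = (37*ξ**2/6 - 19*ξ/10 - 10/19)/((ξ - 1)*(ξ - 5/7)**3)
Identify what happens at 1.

The denominator factor ξ - 1 vanishes at 1 and appears to the power 1; the numerator there equals 1066/285, nonzero, and no other factor vanishes.
Hence a pole whose order is the multiplicity, 1.

The point is a pole of order 1.


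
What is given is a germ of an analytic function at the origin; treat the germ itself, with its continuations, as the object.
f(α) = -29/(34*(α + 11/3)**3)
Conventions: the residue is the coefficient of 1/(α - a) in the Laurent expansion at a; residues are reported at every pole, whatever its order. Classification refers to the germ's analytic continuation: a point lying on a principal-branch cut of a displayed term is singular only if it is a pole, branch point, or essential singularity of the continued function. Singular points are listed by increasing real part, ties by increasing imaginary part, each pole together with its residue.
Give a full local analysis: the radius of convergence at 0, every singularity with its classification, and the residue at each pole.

Radius of convergence at 0: 11/3.
At -11/3: a pole of order 3; residue 0.

Denominator factor (α + 11/3)^3: pole of order 3 at -11/3, modulus 11/3.
The radius of convergence is the smallest modulus among the singular points: 11/3.
At the order-3 pole -11/3 set g(α) = (α - (-11/3))^3*f(α) = -29/34.
Order-3 pole: residue = g''(a)/2; g''(-11/3) = 0, so the residue is 0.


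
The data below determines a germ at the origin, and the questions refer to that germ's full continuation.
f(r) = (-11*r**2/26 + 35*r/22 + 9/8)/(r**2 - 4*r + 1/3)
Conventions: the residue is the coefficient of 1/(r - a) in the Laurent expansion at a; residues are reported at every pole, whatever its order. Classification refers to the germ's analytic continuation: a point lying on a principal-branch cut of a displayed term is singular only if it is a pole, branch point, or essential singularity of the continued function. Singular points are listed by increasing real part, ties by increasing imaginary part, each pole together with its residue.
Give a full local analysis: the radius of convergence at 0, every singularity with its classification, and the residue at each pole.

Radius of convergence at 0: 2 - (1/3)*sqrt(33).
At 2 - (1/3)*sqrt(33): a pole of order 1; residue -29/572 - (3649/75504)*sqrt(33).
At 2 + (1/3)*sqrt(33): a pole of order 1; residue -29/572 + (3649/75504)*sqrt(33).

Denominator factor (r**2 - 4*r + 1/3): discriminant 44/3, real irrational roots 2 + (1/3)*sqrt(33) and 2 - (1/3)*sqrt(33); poles of order 1, moduli 2 + (1/3)*sqrt(33) and 2 - (1/3)*sqrt(33).
The radius of convergence is the smallest modulus among the singular points: 2 - (1/3)*sqrt(33).
The factor r**2 - 4*r + 1/3 splits as (r - a)(r - a') with a = 2 - (1/3)*sqrt(33), a' = 2 + (1/3)*sqrt(33). At the order-1 pole a set g(r) = (r - a)*f(r) = [-11*r**2/26 + 35*r/22 + 9/8] / (r - a').
Simple pole: residue = g(a) at a = 2 - (1/3)*sqrt(33), which is -29/572 - (3649/75504)*sqrt(33).
The factor r**2 - 4*r + 1/3 splits as (r - a)(r - a') with a = 2 + (1/3)*sqrt(33), a' = 2 - (1/3)*sqrt(33). At the order-1 pole a set g(r) = (r - a)*f(r) = [-11*r**2/26 + 35*r/22 + 9/8] / (r - a').
Simple pole: residue = g(a) at a = 2 + (1/3)*sqrt(33), which is -29/572 + (3649/75504)*sqrt(33).
List the singular points by increasing real part (a conjugate pair: the negative imaginary part first).


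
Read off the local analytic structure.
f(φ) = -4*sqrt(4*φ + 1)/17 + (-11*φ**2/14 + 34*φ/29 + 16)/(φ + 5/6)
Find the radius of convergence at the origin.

The radius of convergence is 1/4.

Denominator factor (φ + 5/6): pole of order 1 at -5/6, modulus 5/6.
Branch term (-4/17)*sqrt(1 - φ/(-1/4)): its argument vanishes at φ = -1/4, a square-root branch point, modulus 1/4.
The radius of convergence is the smallest modulus among the singular points: 1/4.


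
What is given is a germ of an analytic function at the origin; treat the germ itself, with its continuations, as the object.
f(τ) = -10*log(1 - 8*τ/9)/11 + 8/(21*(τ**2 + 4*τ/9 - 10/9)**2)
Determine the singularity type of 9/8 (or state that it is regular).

The term (-10/11)*log(1 - τ/(9/8)) has argument 1 - 9/8/(9/8) = 0 at 9/8: a logarithmic (infinitely-sheeted) branch point; the remaining terms are analytic or single-valued there.

The point is a logarithmic branch point.


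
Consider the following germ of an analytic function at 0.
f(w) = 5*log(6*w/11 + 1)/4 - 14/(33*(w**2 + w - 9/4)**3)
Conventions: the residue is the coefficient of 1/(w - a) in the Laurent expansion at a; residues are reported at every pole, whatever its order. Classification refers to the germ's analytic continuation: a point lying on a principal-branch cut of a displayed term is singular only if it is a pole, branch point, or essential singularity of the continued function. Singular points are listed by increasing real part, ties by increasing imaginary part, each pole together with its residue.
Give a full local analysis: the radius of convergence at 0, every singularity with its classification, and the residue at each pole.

Radius of convergence at 0: -1/2 + (1/2)*sqrt(10).
At -1/2 - (1/2)*sqrt(10): a pole of order 3; residue (7/2750)*sqrt(10).
At -11/6: a logarithmic branch point.
At -1/2 + (1/2)*sqrt(10): a pole of order 3; residue -(7/2750)*sqrt(10).

Denominator factor (w**2 + w - 9/4)^3: discriminant 10, real irrational roots -1/2 + (1/2)*sqrt(10) and -1/2 - (1/2)*sqrt(10); poles of order 3, moduli -1/2 + (1/2)*sqrt(10) and 1/2 + (1/2)*sqrt(10).
Branch term (5/4)*log(1 - w/(-11/6)): its argument vanishes at w = -11/6, a logarithmic branch point, modulus 11/6.
The radius of convergence is the smallest modulus among the singular points: -1/2 + (1/2)*sqrt(10).
The branch term is analytic at -1/2 - (1/2)*sqrt(10) and contributes nothing to the residue; only the rational part matters.
The factor w**2 + w - 9/4 splits as (w - a)(w - a') with a = -1/2 - (1/2)*sqrt(10), a' = -1/2 + (1/2)*sqrt(10). At the order-3 pole a set g(w) = (w - a)^3*(rational part) = [-14/33] / (w - a')^3.
Order-3 pole: residue = g''(a)/2; g''(-1/2 - (1/2)*sqrt(10)) = (7/1375)*sqrt(10), so the residue is (7/2750)*sqrt(10).
The branch term is analytic at -1/2 + (1/2)*sqrt(10) and contributes nothing to the residue; only the rational part matters.
The factor w**2 + w - 9/4 splits as (w - a)(w - a') with a = -1/2 + (1/2)*sqrt(10), a' = -1/2 - (1/2)*sqrt(10). At the order-3 pole a set g(w) = (w - a)^3*(rational part) = [-14/33] / (w - a')^3.
Order-3 pole: residue = g''(a)/2; g''(-1/2 + (1/2)*sqrt(10)) = -(7/1375)*sqrt(10), so the residue is -(7/2750)*sqrt(10).
List the singular points by increasing real part (a conjugate pair: the negative imaginary part first).


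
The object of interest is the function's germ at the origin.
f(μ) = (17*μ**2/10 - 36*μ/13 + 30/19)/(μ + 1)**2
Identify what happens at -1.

The denominator factor μ + 1 vanishes at -1 and appears to the power 2; the numerator there equals 14939/2470, nonzero, and no other factor vanishes.
Hence a pole whose order is the multiplicity, 2.

The point is a pole of order 2.


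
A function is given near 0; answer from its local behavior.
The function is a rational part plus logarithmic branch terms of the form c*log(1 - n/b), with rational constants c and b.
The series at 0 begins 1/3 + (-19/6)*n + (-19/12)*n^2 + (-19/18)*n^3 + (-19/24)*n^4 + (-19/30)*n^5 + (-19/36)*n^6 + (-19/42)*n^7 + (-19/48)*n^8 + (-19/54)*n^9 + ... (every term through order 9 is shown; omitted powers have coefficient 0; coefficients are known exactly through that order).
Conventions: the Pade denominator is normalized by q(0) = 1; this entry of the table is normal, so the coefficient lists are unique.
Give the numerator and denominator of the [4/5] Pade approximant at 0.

Taylor coefficients needed (read off): a_0 = 1/3, a_1 = -19/6, a_2 = -19/12, a_3 = -19/18, a_4 = -19/24, a_5 = -19/30, a_6 = -19/36, a_7 = -19/42, a_8 = -19/48, a_9 = -19/54.
Write the denominator as Q(n) = 1 + q1*n + q2*n^2 + q3*n^3 + q4*n^4 + q5*n^5. Requiring Q*f - P = O(n^10) with deg P <= 4 kills the coefficients of n^5..n^9 in Q*f:
  n^5: a_5 + q1*a_4 + q2*a_3 + q3*a_2 + q4*a_1 + q5*a_0 = 0, i.e. -19/30 + (-19/24)*q1 + (-19/18)*q2 + (-19/12)*q3 + (-19/6)*q4 + (1/3)*q5 = 0.
  n^6: a_6 + q1*a_5 + q2*a_4 + q3*a_3 + q4*a_2 + q5*a_1 = 0, i.e. -19/36 + (-19/30)*q1 + (-19/24)*q2 + (-19/18)*q3 + (-19/12)*q4 + (-19/6)*q5 = 0.
  n^7: a_7 + q1*a_6 + q2*a_5 + q3*a_4 + q4*a_3 + q5*a_2 = 0, i.e. -19/42 + (-19/36)*q1 + (-19/30)*q2 + (-19/24)*q3 + (-19/18)*q4 + (-19/12)*q5 = 0.
  n^8: a_8 + q1*a_7 + q2*a_6 + q3*a_5 + q4*a_4 + q5*a_3 = 0, i.e. -19/48 + (-19/42)*q1 + (-19/36)*q2 + (-19/30)*q3 + (-19/24)*q4 + (-19/18)*q5 = 0.
  n^9: a_9 + q1*a_8 + q2*a_7 + q3*a_6 + q4*a_5 + q5*a_4 = 0, i.e. -19/54 + (-19/48)*q1 + (-19/42)*q2 + (-19/36)*q3 + (-19/30)*q4 + (-19/24)*q5 = 0.
Solving this linear system: q1 = -9626/4383, q2 = 2359/1461, q3 = -4528/10227, q4 = 1979/61362, q5 = 19/51135.
The numerator is Q*f truncated at degree 4: P0 = a_0 = 1/3; P1 = a_1 + q1*a_0 = -102529/26298; P2 = a_2 + q1*a_1 + q2*a_0 = 310819/52596; P3 = a_3 + q1*a_2 + q2*a_1 + q3*a_0 = -522593/184086; P4 = a_4 + q1*a_3 + q2*a_2 + q3*a_1 + q4*a_0 = 845669/2209032.

The Pade approximant has numerator coefficients [1/3, -102529/26298, 310819/52596, -522593/184086, 845669/2209032]; denominator coefficients [1, -9626/4383, 2359/1461, -4528/10227, 1979/61362, 19/51135].


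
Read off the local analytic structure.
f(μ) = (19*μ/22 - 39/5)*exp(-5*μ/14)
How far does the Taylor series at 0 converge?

The factor exp(-5*μ/14) is entire and contributes no finite singular point.
The polynomial part has no poles.
No finite singular points: the Taylor series at 0 converges everywhere.

The radius of convergence is infinite.


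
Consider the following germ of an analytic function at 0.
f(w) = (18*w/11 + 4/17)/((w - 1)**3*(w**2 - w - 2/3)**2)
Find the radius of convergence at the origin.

The radius of convergence is -1/2 + (1/6)*sqrt(33).

Denominator factor (w**2 - w - 2/3)^2: discriminant 11/3, real irrational roots 1/2 + (1/6)*sqrt(33) and 1/2 - (1/6)*sqrt(33); poles of order 2, moduli 1/2 + (1/6)*sqrt(33) and -1/2 + (1/6)*sqrt(33).
Denominator factor (w - 1)^3: pole of order 3 at 1, modulus 1.
The radius of convergence is the smallest modulus among the singular points: -1/2 + (1/6)*sqrt(33).


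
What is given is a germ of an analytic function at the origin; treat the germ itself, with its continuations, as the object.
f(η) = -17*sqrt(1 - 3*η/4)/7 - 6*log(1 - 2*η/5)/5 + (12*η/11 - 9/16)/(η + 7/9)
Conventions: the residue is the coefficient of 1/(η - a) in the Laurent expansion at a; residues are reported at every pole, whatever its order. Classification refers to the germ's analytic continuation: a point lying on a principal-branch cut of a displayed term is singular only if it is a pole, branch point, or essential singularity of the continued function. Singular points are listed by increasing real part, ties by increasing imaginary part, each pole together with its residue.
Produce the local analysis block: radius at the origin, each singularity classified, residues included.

Radius of convergence at 0: 7/9.
At -7/9: a pole of order 1; residue -745/528.
At 4/3: an algebraic (square-root) branch point.
At 5/2: a logarithmic branch point.

Denominator factor (η + 7/9): pole of order 1 at -7/9, modulus 7/9.
Branch term (-6/5)*log(1 - η/(5/2)): its argument vanishes at η = 5/2, a logarithmic branch point, modulus 5/2.
Branch term (-17/7)*sqrt(1 - η/(4/3)): its argument vanishes at η = 4/3, a square-root branch point, modulus 4/3.
The radius of convergence is the smallest modulus among the singular points: 7/9.
The branch terms are analytic at -7/9 and contribute nothing to the residue; only the rational part matters.
At the order-1 pole -7/9 set g(η) = (η - (-7/9))*(rational part) = 12*η/11 - 9/16.
Simple pole: residue = g(a) at a = -7/9, which is -745/528.
List the singular points by increasing real part (a conjugate pair: the negative imaginary part first).


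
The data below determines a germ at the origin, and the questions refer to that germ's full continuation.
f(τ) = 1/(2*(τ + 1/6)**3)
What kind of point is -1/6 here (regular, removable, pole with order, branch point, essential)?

The point is a pole of order 3.

The denominator factor τ + 1/6 vanishes at -1/6 and appears to the power 3; the numerator there equals 1/2, nonzero, and no other factor vanishes.
Hence a pole whose order is the multiplicity, 3.
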